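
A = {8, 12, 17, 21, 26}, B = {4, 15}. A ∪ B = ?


A ∪ B = all elements in A or B (or both)
A = {8, 12, 17, 21, 26}
B = {4, 15}
A ∪ B = {4, 8, 12, 15, 17, 21, 26}

A ∪ B = {4, 8, 12, 15, 17, 21, 26}


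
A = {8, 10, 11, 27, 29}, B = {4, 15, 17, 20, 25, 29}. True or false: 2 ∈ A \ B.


A = {8, 10, 11, 27, 29}, B = {4, 15, 17, 20, 25, 29}
A \ B = elements in A but not in B
A \ B = {8, 10, 11, 27}
Checking if 2 ∈ A \ B
2 is not in A \ B → False

2 ∉ A \ B


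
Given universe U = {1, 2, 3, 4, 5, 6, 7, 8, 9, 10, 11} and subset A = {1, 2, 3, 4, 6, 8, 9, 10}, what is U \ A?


Aᶜ = U \ A = elements in U but not in A
U = {1, 2, 3, 4, 5, 6, 7, 8, 9, 10, 11}
A = {1, 2, 3, 4, 6, 8, 9, 10}
Aᶜ = {5, 7, 11}

Aᶜ = {5, 7, 11}


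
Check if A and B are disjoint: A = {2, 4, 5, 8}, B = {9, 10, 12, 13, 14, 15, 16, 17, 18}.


Disjoint means A ∩ B = ∅.
A ∩ B = ∅
A ∩ B = ∅, so A and B are disjoint.

Yes, A and B are disjoint


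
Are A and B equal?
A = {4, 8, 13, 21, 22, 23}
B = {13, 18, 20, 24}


Two sets are equal iff they have exactly the same elements.
A = {4, 8, 13, 21, 22, 23}
B = {13, 18, 20, 24}
Differences: {4, 8, 18, 20, 21, 22, 23, 24}
A ≠ B

No, A ≠ B


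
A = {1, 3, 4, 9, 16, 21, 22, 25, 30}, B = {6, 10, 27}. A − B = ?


A \ B = elements in A but not in B
A = {1, 3, 4, 9, 16, 21, 22, 25, 30}
B = {6, 10, 27}
Remove from A any elements in B
A \ B = {1, 3, 4, 9, 16, 21, 22, 25, 30}

A \ B = {1, 3, 4, 9, 16, 21, 22, 25, 30}


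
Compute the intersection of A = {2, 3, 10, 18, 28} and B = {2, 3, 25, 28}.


A ∩ B = elements in both A and B
A = {2, 3, 10, 18, 28}
B = {2, 3, 25, 28}
A ∩ B = {2, 3, 28}

A ∩ B = {2, 3, 28}


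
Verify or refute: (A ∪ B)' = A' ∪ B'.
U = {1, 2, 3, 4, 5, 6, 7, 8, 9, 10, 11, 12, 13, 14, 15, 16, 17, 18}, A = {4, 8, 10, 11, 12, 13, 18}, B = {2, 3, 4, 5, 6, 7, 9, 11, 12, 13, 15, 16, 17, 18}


LHS: A ∪ B = {2, 3, 4, 5, 6, 7, 8, 9, 10, 11, 12, 13, 15, 16, 17, 18}
(A ∪ B)' = U \ (A ∪ B) = {1, 14}
A' = {1, 2, 3, 5, 6, 7, 9, 14, 15, 16, 17}, B' = {1, 8, 10, 14}
Claimed RHS: A' ∪ B' = {1, 2, 3, 5, 6, 7, 8, 9, 10, 14, 15, 16, 17}
Identity is INVALID: LHS = {1, 14} but the RHS claimed here equals {1, 2, 3, 5, 6, 7, 8, 9, 10, 14, 15, 16, 17}. The correct form is (A ∪ B)' = A' ∩ B'.

Identity is invalid: (A ∪ B)' = {1, 14} but A' ∪ B' = {1, 2, 3, 5, 6, 7, 8, 9, 10, 14, 15, 16, 17}. The correct De Morgan law is (A ∪ B)' = A' ∩ B'.


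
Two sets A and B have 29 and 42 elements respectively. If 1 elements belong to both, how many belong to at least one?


|A ∪ B| = |A| + |B| - |A ∩ B|
= 29 + 42 - 1
= 70

|A ∪ B| = 70


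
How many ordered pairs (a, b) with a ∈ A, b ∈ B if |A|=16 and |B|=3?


|A × B| = |A| × |B|
= 16 × 3
= 48

|A × B| = 48


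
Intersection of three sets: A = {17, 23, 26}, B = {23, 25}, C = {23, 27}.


A ∩ B = {23}
(A ∩ B) ∩ C = {23}

A ∩ B ∩ C = {23}


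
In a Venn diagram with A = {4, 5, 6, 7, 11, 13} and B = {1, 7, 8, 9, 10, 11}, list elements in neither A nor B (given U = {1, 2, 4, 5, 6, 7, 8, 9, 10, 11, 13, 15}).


A = {4, 5, 6, 7, 11, 13}
B = {1, 7, 8, 9, 10, 11}
Region: in neither A nor B (given U = {1, 2, 4, 5, 6, 7, 8, 9, 10, 11, 13, 15})
Elements: {2, 15}

Elements in neither A nor B (given U = {1, 2, 4, 5, 6, 7, 8, 9, 10, 11, 13, 15}): {2, 15}


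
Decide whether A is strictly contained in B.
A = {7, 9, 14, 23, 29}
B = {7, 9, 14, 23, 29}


A ⊂ B requires: A ⊆ B AND A ≠ B.
A ⊆ B? Yes
A = B? Yes
A = B, so A is not a PROPER subset.

No, A is not a proper subset of B


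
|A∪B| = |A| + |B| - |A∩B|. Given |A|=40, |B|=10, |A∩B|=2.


|A ∪ B| = |A| + |B| - |A ∩ B|
= 40 + 10 - 2
= 48

|A ∪ B| = 48


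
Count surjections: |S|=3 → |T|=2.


n = |S| = 3, k = |T| = 2. Surjections via inclusion-exclusion:
S(n,k) = Σ(-1)^i × C(k,i) × (k-i)^n, i=0 to k
i=0: (-1)^0×C(2,0)×2^3 = 8
i=1: (-1)^1×C(2,1)×1^3 = -2
i=2: (-1)^2×C(2,2)×0^3 = 0
Total = 6

Number of surjections = 6


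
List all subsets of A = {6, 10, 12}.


|A| = 3, so |P(A)| = 2^3 = 8
Enumerate subsets by cardinality (0 to 3):
∅, {6}, {10}, {12}, {6, 10}, {6, 12}, {10, 12}, {6, 10, 12}

P(A) has 8 subsets: ∅, {6}, {10}, {12}, {6, 10}, {6, 12}, {10, 12}, {6, 10, 12}


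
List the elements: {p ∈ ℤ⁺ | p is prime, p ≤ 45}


Checking each candidate:
Condition: primes ≤ 45
Result = {2, 3, 5, 7, 11, 13, 17, 19, 23, 29, 31, 37, 41, 43}

{2, 3, 5, 7, 11, 13, 17, 19, 23, 29, 31, 37, 41, 43}


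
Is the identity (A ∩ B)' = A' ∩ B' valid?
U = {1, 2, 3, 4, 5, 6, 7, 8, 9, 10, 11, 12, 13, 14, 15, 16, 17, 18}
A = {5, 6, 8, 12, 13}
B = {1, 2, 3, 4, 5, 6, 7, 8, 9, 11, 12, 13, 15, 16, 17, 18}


LHS: A ∩ B = {5, 6, 8, 12, 13}
(A ∩ B)' = U \ (A ∩ B) = {1, 2, 3, 4, 7, 9, 10, 11, 14, 15, 16, 17, 18}
A' = {1, 2, 3, 4, 7, 9, 10, 11, 14, 15, 16, 17, 18}, B' = {10, 14}
Claimed RHS: A' ∩ B' = {10, 14}
Identity is INVALID: LHS = {1, 2, 3, 4, 7, 9, 10, 11, 14, 15, 16, 17, 18} but the RHS claimed here equals {10, 14}. The correct form is (A ∩ B)' = A' ∪ B'.

Identity is invalid: (A ∩ B)' = {1, 2, 3, 4, 7, 9, 10, 11, 14, 15, 16, 17, 18} but A' ∩ B' = {10, 14}. The correct De Morgan law is (A ∩ B)' = A' ∪ B'.


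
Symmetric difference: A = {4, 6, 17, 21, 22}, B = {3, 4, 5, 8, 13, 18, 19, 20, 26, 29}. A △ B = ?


A △ B = (A \ B) ∪ (B \ A) = elements in exactly one of A or B
A \ B = {6, 17, 21, 22}
B \ A = {3, 5, 8, 13, 18, 19, 20, 26, 29}
A △ B = {3, 5, 6, 8, 13, 17, 18, 19, 20, 21, 22, 26, 29}

A △ B = {3, 5, 6, 8, 13, 17, 18, 19, 20, 21, 22, 26, 29}


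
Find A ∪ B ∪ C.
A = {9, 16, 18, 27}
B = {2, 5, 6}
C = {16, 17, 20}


A ∪ B = {2, 5, 6, 9, 16, 18, 27}
(A ∪ B) ∪ C = {2, 5, 6, 9, 16, 17, 18, 20, 27}

A ∪ B ∪ C = {2, 5, 6, 9, 16, 17, 18, 20, 27}


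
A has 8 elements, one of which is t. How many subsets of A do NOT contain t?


Subsets of A avoiding t are subsets of A \ {t}, which has 7 elements.
Count = 2^(n-1) = 2^7
= 128

Number of subsets avoiding t = 128


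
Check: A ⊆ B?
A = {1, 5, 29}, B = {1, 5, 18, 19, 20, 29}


A ⊆ B means every element of A is in B.
All elements of A are in B.
So A ⊆ B.

Yes, A ⊆ B


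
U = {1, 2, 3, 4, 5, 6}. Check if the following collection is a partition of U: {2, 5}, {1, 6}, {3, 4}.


A partition requires: (1) non-empty parts, (2) pairwise disjoint, (3) union = U
Parts: {2, 5}, {1, 6}, {3, 4}
Union of parts: {1, 2, 3, 4, 5, 6}
U = {1, 2, 3, 4, 5, 6}
All non-empty? True
Pairwise disjoint? True
Covers U? True

Yes, valid partition


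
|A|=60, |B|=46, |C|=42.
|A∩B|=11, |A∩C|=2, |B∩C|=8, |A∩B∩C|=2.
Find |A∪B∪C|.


|A∪B∪C| = |A|+|B|+|C| - |A∩B|-|A∩C|-|B∩C| + |A∩B∩C|
= 60+46+42 - 11-2-8 + 2
= 148 - 21 + 2
= 129

|A ∪ B ∪ C| = 129


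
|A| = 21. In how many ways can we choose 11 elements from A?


C(n,k) = n! / (k!(n-k)!)
C(21,11) = 21! / (11!10!)
= 352716

C(21,11) = 352716


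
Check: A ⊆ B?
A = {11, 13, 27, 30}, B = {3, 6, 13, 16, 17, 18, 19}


A ⊆ B means every element of A is in B.
Elements in A not in B: {11, 27, 30}
So A ⊄ B.

No, A ⊄ B


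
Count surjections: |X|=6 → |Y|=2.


n = |X| = 6, k = |Y| = 2. Surjections via inclusion-exclusion:
S(n,k) = Σ(-1)^i × C(k,i) × (k-i)^n, i=0 to k
i=0: (-1)^0×C(2,0)×2^6 = 64
i=1: (-1)^1×C(2,1)×1^6 = -2
i=2: (-1)^2×C(2,2)×0^6 = 0
Total = 62

Number of surjections = 62


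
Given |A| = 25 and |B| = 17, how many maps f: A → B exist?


Each of |A| = 25 inputs maps to any of |B| = 17 outputs.
# functions = |B|^|A| = 17^25
= 5770627412348402378939569991057

Number of functions = 5770627412348402378939569991057


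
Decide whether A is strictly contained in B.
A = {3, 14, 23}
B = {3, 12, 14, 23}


A ⊂ B requires: A ⊆ B AND A ≠ B.
A ⊆ B? Yes
A = B? No
A ⊂ B: Yes (A is a proper subset of B)

Yes, A ⊂ B


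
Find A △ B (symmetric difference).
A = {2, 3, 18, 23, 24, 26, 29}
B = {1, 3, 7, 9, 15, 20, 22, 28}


A △ B = (A \ B) ∪ (B \ A) = elements in exactly one of A or B
A \ B = {2, 18, 23, 24, 26, 29}
B \ A = {1, 7, 9, 15, 20, 22, 28}
A △ B = {1, 2, 7, 9, 15, 18, 20, 22, 23, 24, 26, 28, 29}

A △ B = {1, 2, 7, 9, 15, 18, 20, 22, 23, 24, 26, 28, 29}


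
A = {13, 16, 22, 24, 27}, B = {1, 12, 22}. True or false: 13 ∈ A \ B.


A = {13, 16, 22, 24, 27}, B = {1, 12, 22}
A \ B = elements in A but not in B
A \ B = {13, 16, 24, 27}
Checking if 13 ∈ A \ B
13 is in A \ B → True

13 ∈ A \ B


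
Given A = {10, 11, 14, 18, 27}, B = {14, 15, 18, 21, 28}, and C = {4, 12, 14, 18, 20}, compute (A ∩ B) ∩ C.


A ∩ B = {14, 18}
(A ∩ B) ∩ C = {14, 18}

A ∩ B ∩ C = {14, 18}


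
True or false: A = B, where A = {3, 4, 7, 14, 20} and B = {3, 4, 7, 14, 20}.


Two sets are equal iff they have exactly the same elements.
A = {3, 4, 7, 14, 20}
B = {3, 4, 7, 14, 20}
Same elements → A = B

Yes, A = B


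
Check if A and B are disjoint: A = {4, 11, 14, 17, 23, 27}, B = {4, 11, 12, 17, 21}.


Disjoint means A ∩ B = ∅.
A ∩ B = {4, 11, 17}
A ∩ B ≠ ∅, so A and B are NOT disjoint.

No, A and B are not disjoint (A ∩ B = {4, 11, 17})


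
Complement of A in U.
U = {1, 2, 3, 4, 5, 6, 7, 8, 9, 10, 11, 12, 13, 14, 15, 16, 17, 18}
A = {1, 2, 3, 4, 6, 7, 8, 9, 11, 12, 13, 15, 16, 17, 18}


Aᶜ = U \ A = elements in U but not in A
U = {1, 2, 3, 4, 5, 6, 7, 8, 9, 10, 11, 12, 13, 14, 15, 16, 17, 18}
A = {1, 2, 3, 4, 6, 7, 8, 9, 11, 12, 13, 15, 16, 17, 18}
Aᶜ = {5, 10, 14}

Aᶜ = {5, 10, 14}


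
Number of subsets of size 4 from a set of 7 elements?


C(n,k) = n! / (k!(n-k)!)
C(7,4) = 7! / (4!3!)
= 35

C(7,4) = 35


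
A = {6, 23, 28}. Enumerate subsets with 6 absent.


A subset of A that omits 6 is a subset of A \ {6}, so there are 2^(n-1) = 2^2 = 4 of them.
Subsets excluding 6: ∅, {23}, {28}, {23, 28}

Subsets excluding 6 (4 total): ∅, {23}, {28}, {23, 28}


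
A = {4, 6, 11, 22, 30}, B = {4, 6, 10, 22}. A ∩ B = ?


A ∩ B = elements in both A and B
A = {4, 6, 11, 22, 30}
B = {4, 6, 10, 22}
A ∩ B = {4, 6, 22}

A ∩ B = {4, 6, 22}


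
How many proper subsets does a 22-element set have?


Total subsets = 2^n = 2^22 = 4194304
Proper subsets exclude the set itself: 2^n - 1
= 4194304 - 1
= 4194303

Number of proper subsets = 4194303


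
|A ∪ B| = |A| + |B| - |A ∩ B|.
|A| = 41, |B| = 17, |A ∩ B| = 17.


|A ∪ B| = |A| + |B| - |A ∩ B|
= 41 + 17 - 17
= 41

|A ∪ B| = 41


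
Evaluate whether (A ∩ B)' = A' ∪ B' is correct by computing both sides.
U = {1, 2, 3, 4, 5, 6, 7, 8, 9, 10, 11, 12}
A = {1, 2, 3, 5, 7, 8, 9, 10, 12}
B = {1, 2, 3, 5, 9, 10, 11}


LHS: A ∩ B = {1, 2, 3, 5, 9, 10}
(A ∩ B)' = U \ (A ∩ B) = {4, 6, 7, 8, 11, 12}
A' = {4, 6, 11}, B' = {4, 6, 7, 8, 12}
Claimed RHS: A' ∪ B' = {4, 6, 7, 8, 11, 12}
Identity is VALID: LHS = RHS = {4, 6, 7, 8, 11, 12} ✓

Identity is valid. (A ∩ B)' = A' ∪ B' = {4, 6, 7, 8, 11, 12}


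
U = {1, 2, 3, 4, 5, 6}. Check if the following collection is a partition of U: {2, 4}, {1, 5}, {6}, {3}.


A partition requires: (1) non-empty parts, (2) pairwise disjoint, (3) union = U
Parts: {2, 4}, {1, 5}, {6}, {3}
Union of parts: {1, 2, 3, 4, 5, 6}
U = {1, 2, 3, 4, 5, 6}
All non-empty? True
Pairwise disjoint? True
Covers U? True

Yes, valid partition


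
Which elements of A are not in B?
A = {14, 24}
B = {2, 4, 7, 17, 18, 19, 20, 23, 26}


A \ B = elements in A but not in B
A = {14, 24}
B = {2, 4, 7, 17, 18, 19, 20, 23, 26}
Remove from A any elements in B
A \ B = {14, 24}

A \ B = {14, 24}


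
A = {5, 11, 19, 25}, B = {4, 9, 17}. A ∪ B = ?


A ∪ B = all elements in A or B (or both)
A = {5, 11, 19, 25}
B = {4, 9, 17}
A ∪ B = {4, 5, 9, 11, 17, 19, 25}

A ∪ B = {4, 5, 9, 11, 17, 19, 25}


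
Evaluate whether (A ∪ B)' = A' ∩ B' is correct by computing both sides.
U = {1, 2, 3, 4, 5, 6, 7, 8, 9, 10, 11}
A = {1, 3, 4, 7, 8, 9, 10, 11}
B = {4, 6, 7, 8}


LHS: A ∪ B = {1, 3, 4, 6, 7, 8, 9, 10, 11}
(A ∪ B)' = U \ (A ∪ B) = {2, 5}
A' = {2, 5, 6}, B' = {1, 2, 3, 5, 9, 10, 11}
Claimed RHS: A' ∩ B' = {2, 5}
Identity is VALID: LHS = RHS = {2, 5} ✓

Identity is valid. (A ∪ B)' = A' ∩ B' = {2, 5}


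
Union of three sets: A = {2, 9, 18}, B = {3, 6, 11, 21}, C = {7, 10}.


A ∪ B = {2, 3, 6, 9, 11, 18, 21}
(A ∪ B) ∪ C = {2, 3, 6, 7, 9, 10, 11, 18, 21}

A ∪ B ∪ C = {2, 3, 6, 7, 9, 10, 11, 18, 21}


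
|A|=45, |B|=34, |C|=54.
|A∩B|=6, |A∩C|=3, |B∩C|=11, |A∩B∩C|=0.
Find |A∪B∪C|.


|A∪B∪C| = |A|+|B|+|C| - |A∩B|-|A∩C|-|B∩C| + |A∩B∩C|
= 45+34+54 - 6-3-11 + 0
= 133 - 20 + 0
= 113

|A ∪ B ∪ C| = 113


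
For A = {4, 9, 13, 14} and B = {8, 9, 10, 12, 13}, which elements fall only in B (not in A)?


A = {4, 9, 13, 14}
B = {8, 9, 10, 12, 13}
Region: only in B (not in A)
Elements: {8, 10, 12}

Elements only in B (not in A): {8, 10, 12}


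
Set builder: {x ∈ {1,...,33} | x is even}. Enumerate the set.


Checking each candidate:
Condition: even numbers in {1,...,33}
Result = {2, 4, 6, 8, 10, 12, 14, 16, 18, 20, 22, 24, 26, 28, 30, 32}

{2, 4, 6, 8, 10, 12, 14, 16, 18, 20, 22, 24, 26, 28, 30, 32}


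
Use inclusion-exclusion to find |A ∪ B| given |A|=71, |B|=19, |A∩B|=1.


|A ∪ B| = |A| + |B| - |A ∩ B|
= 71 + 19 - 1
= 89

|A ∪ B| = 89


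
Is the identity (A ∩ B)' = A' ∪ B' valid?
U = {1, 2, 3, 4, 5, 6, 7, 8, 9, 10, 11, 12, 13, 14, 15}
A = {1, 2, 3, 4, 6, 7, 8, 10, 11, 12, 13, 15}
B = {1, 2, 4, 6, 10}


LHS: A ∩ B = {1, 2, 4, 6, 10}
(A ∩ B)' = U \ (A ∩ B) = {3, 5, 7, 8, 9, 11, 12, 13, 14, 15}
A' = {5, 9, 14}, B' = {3, 5, 7, 8, 9, 11, 12, 13, 14, 15}
Claimed RHS: A' ∪ B' = {3, 5, 7, 8, 9, 11, 12, 13, 14, 15}
Identity is VALID: LHS = RHS = {3, 5, 7, 8, 9, 11, 12, 13, 14, 15} ✓

Identity is valid. (A ∩ B)' = A' ∪ B' = {3, 5, 7, 8, 9, 11, 12, 13, 14, 15}


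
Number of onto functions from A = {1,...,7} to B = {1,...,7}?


n = |A| = 7, k = |B| = 7. Surjections via inclusion-exclusion:
S(n,k) = Σ(-1)^i × C(k,i) × (k-i)^n, i=0 to k
i=0: (-1)^0×C(7,0)×7^7 = 823543
i=1: (-1)^1×C(7,1)×6^7 = -1959552
i=2: (-1)^2×C(7,2)×5^7 = 1640625
i=3: (-1)^3×C(7,3)×4^7 = -573440
i=4: (-1)^4×C(7,4)×3^7 = 76545
i=5: (-1)^5×C(7,5)×2^7 = -2688
i=6: (-1)^6×C(7,6)×1^7 = 7
i=7: (-1)^7×C(7,7)×0^7 = 0
Total = 5040

Number of surjections = 5040


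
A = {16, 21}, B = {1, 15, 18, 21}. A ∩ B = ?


A ∩ B = elements in both A and B
A = {16, 21}
B = {1, 15, 18, 21}
A ∩ B = {21}

A ∩ B = {21}


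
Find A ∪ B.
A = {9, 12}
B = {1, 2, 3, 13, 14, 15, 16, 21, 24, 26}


A ∪ B = all elements in A or B (or both)
A = {9, 12}
B = {1, 2, 3, 13, 14, 15, 16, 21, 24, 26}
A ∪ B = {1, 2, 3, 9, 12, 13, 14, 15, 16, 21, 24, 26}

A ∪ B = {1, 2, 3, 9, 12, 13, 14, 15, 16, 21, 24, 26}


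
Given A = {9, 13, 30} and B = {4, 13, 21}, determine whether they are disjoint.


Disjoint means A ∩ B = ∅.
A ∩ B = {13}
A ∩ B ≠ ∅, so A and B are NOT disjoint.

No, A and B are not disjoint (A ∩ B = {13})


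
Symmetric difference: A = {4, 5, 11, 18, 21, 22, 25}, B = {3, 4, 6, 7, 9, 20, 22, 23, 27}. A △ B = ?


A △ B = (A \ B) ∪ (B \ A) = elements in exactly one of A or B
A \ B = {5, 11, 18, 21, 25}
B \ A = {3, 6, 7, 9, 20, 23, 27}
A △ B = {3, 5, 6, 7, 9, 11, 18, 20, 21, 23, 25, 27}

A △ B = {3, 5, 6, 7, 9, 11, 18, 20, 21, 23, 25, 27}


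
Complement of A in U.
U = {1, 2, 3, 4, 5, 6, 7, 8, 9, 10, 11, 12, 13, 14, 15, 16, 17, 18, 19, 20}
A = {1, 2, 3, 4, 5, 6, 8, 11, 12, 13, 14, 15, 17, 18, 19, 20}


Aᶜ = U \ A = elements in U but not in A
U = {1, 2, 3, 4, 5, 6, 7, 8, 9, 10, 11, 12, 13, 14, 15, 16, 17, 18, 19, 20}
A = {1, 2, 3, 4, 5, 6, 8, 11, 12, 13, 14, 15, 17, 18, 19, 20}
Aᶜ = {7, 9, 10, 16}

Aᶜ = {7, 9, 10, 16}


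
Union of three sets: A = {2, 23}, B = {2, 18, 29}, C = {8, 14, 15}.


A ∪ B = {2, 18, 23, 29}
(A ∪ B) ∪ C = {2, 8, 14, 15, 18, 23, 29}

A ∪ B ∪ C = {2, 8, 14, 15, 18, 23, 29}


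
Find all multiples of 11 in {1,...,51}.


Checking each candidate:
Condition: multiples of 11 in {1,...,51}
Result = {11, 22, 33, 44}

{11, 22, 33, 44}


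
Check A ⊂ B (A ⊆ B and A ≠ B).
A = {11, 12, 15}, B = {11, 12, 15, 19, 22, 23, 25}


A ⊂ B requires: A ⊆ B AND A ≠ B.
A ⊆ B? Yes
A = B? No
A ⊂ B: Yes (A is a proper subset of B)

Yes, A ⊂ B


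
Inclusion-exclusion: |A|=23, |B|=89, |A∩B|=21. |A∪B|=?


|A ∪ B| = |A| + |B| - |A ∩ B|
= 23 + 89 - 21
= 91

|A ∪ B| = 91


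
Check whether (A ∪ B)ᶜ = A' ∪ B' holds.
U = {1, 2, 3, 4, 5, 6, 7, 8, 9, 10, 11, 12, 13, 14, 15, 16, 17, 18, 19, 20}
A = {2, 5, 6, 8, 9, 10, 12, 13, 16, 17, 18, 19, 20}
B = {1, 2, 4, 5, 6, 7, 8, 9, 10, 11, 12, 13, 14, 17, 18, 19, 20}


LHS: A ∪ B = {1, 2, 4, 5, 6, 7, 8, 9, 10, 11, 12, 13, 14, 16, 17, 18, 19, 20}
(A ∪ B)' = U \ (A ∪ B) = {3, 15}
A' = {1, 3, 4, 7, 11, 14, 15}, B' = {3, 15, 16}
Claimed RHS: A' ∪ B' = {1, 3, 4, 7, 11, 14, 15, 16}
Identity is INVALID: LHS = {3, 15} but the RHS claimed here equals {1, 3, 4, 7, 11, 14, 15, 16}. The correct form is (A ∪ B)' = A' ∩ B'.

Identity is invalid: (A ∪ B)' = {3, 15} but A' ∪ B' = {1, 3, 4, 7, 11, 14, 15, 16}. The correct De Morgan law is (A ∪ B)' = A' ∩ B'.


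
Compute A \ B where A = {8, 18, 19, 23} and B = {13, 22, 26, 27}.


A \ B = elements in A but not in B
A = {8, 18, 19, 23}
B = {13, 22, 26, 27}
Remove from A any elements in B
A \ B = {8, 18, 19, 23}

A \ B = {8, 18, 19, 23}


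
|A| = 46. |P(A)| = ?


Number of subsets = 2^n
= 2^46
= 70368744177664

|P(A)| = 70368744177664


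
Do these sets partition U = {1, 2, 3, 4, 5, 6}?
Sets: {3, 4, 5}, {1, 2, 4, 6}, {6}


A partition requires: (1) non-empty parts, (2) pairwise disjoint, (3) union = U
Parts: {3, 4, 5}, {1, 2, 4, 6}, {6}
Union of parts: {1, 2, 3, 4, 5, 6}
U = {1, 2, 3, 4, 5, 6}
All non-empty? True
Pairwise disjoint? False
Covers U? True

No, not a valid partition


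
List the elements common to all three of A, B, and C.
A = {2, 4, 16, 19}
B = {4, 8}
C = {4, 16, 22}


A ∩ B = {4}
(A ∩ B) ∩ C = {4}

A ∩ B ∩ C = {4}


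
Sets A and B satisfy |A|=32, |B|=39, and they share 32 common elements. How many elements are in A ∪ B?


|A ∪ B| = |A| + |B| - |A ∩ B|
= 32 + 39 - 32
= 39

|A ∪ B| = 39


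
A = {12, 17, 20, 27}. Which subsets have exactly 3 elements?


|A| = 4, so A has C(4,3) = 4 subsets of size 3.
Enumerate by choosing 3 elements from A at a time:
{12, 17, 20}, {12, 17, 27}, {12, 20, 27}, {17, 20, 27}

3-element subsets (4 total): {12, 17, 20}, {12, 17, 27}, {12, 20, 27}, {17, 20, 27}


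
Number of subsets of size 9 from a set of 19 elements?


C(n,k) = n! / (k!(n-k)!)
C(19,9) = 19! / (9!10!)
= 92378

C(19,9) = 92378


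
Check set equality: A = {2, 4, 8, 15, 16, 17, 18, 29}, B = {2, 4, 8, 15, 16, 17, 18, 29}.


Two sets are equal iff they have exactly the same elements.
A = {2, 4, 8, 15, 16, 17, 18, 29}
B = {2, 4, 8, 15, 16, 17, 18, 29}
Same elements → A = B

Yes, A = B


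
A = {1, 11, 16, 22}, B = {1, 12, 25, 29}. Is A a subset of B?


A ⊆ B means every element of A is in B.
Elements in A not in B: {11, 16, 22}
So A ⊄ B.

No, A ⊄ B


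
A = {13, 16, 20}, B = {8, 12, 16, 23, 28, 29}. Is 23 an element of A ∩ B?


A = {13, 16, 20}, B = {8, 12, 16, 23, 28, 29}
A ∩ B = elements in both A and B
A ∩ B = {16}
Checking if 23 ∈ A ∩ B
23 is not in A ∩ B → False

23 ∉ A ∩ B


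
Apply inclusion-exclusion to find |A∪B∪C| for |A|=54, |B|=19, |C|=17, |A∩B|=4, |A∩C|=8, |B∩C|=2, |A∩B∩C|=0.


|A∪B∪C| = |A|+|B|+|C| - |A∩B|-|A∩C|-|B∩C| + |A∩B∩C|
= 54+19+17 - 4-8-2 + 0
= 90 - 14 + 0
= 76

|A ∪ B ∪ C| = 76


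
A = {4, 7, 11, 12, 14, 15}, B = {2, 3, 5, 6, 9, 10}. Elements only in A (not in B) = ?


A = {4, 7, 11, 12, 14, 15}
B = {2, 3, 5, 6, 9, 10}
Region: only in A (not in B)
Elements: {4, 7, 11, 12, 14, 15}

Elements only in A (not in B): {4, 7, 11, 12, 14, 15}


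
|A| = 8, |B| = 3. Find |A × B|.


|A × B| = |A| × |B|
= 8 × 3
= 24

|A × B| = 24


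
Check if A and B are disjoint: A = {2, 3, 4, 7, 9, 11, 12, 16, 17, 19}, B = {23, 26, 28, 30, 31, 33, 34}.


Disjoint means A ∩ B = ∅.
A ∩ B = ∅
A ∩ B = ∅, so A and B are disjoint.

Yes, A and B are disjoint


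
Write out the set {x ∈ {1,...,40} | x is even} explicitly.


Checking each candidate:
Condition: even numbers in {1,...,40}
Result = {2, 4, 6, 8, 10, 12, 14, 16, 18, 20, 22, 24, 26, 28, 30, 32, 34, 36, 38, 40}

{2, 4, 6, 8, 10, 12, 14, 16, 18, 20, 22, 24, 26, 28, 30, 32, 34, 36, 38, 40}


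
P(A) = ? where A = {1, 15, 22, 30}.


|A| = 4, so |P(A)| = 2^4 = 16
Enumerate subsets by cardinality (0 to 4):
∅, {1}, {15}, {22}, {30}, {1, 15}, {1, 22}, {1, 30}, {15, 22}, {15, 30}, {22, 30}, {1, 15, 22}, {1, 15, 30}, {1, 22, 30}, {15, 22, 30}, {1, 15, 22, 30}

P(A) has 16 subsets: ∅, {1}, {15}, {22}, {30}, {1, 15}, {1, 22}, {1, 30}, {15, 22}, {15, 30}, {22, 30}, {1, 15, 22}, {1, 15, 30}, {1, 22, 30}, {15, 22, 30}, {1, 15, 22, 30}


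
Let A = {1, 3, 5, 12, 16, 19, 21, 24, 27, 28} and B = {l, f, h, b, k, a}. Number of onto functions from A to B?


n = |A| = 10, k = |B| = 6. Surjections via inclusion-exclusion:
S(n,k) = Σ(-1)^i × C(k,i) × (k-i)^n, i=0 to k
i=0: (-1)^0×C(6,0)×6^10 = 60466176
i=1: (-1)^1×C(6,1)×5^10 = -58593750
i=2: (-1)^2×C(6,2)×4^10 = 15728640
i=3: (-1)^3×C(6,3)×3^10 = -1180980
i=4: (-1)^4×C(6,4)×2^10 = 15360
i=5: (-1)^5×C(6,5)×1^10 = -6
i=6: (-1)^6×C(6,6)×0^10 = 0
Total = 16435440

Number of surjections = 16435440


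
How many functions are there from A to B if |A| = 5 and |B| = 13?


Each of |A| = 5 inputs maps to any of |B| = 13 outputs.
# functions = |B|^|A| = 13^5
= 371293

Number of functions = 371293


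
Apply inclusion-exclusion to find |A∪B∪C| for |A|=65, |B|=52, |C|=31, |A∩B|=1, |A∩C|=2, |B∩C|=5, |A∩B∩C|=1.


|A∪B∪C| = |A|+|B|+|C| - |A∩B|-|A∩C|-|B∩C| + |A∩B∩C|
= 65+52+31 - 1-2-5 + 1
= 148 - 8 + 1
= 141

|A ∪ B ∪ C| = 141


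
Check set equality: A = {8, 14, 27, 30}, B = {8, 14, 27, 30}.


Two sets are equal iff they have exactly the same elements.
A = {8, 14, 27, 30}
B = {8, 14, 27, 30}
Same elements → A = B

Yes, A = B


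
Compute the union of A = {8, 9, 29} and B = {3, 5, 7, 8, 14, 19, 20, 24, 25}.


A ∪ B = all elements in A or B (or both)
A = {8, 9, 29}
B = {3, 5, 7, 8, 14, 19, 20, 24, 25}
A ∪ B = {3, 5, 7, 8, 9, 14, 19, 20, 24, 25, 29}

A ∪ B = {3, 5, 7, 8, 9, 14, 19, 20, 24, 25, 29}


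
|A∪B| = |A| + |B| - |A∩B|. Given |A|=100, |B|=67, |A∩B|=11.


|A ∪ B| = |A| + |B| - |A ∩ B|
= 100 + 67 - 11
= 156

|A ∪ B| = 156


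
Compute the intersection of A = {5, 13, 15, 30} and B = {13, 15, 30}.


A ∩ B = elements in both A and B
A = {5, 13, 15, 30}
B = {13, 15, 30}
A ∩ B = {13, 15, 30}

A ∩ B = {13, 15, 30}


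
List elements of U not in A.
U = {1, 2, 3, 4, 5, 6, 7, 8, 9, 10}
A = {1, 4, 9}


Aᶜ = U \ A = elements in U but not in A
U = {1, 2, 3, 4, 5, 6, 7, 8, 9, 10}
A = {1, 4, 9}
Aᶜ = {2, 3, 5, 6, 7, 8, 10}

Aᶜ = {2, 3, 5, 6, 7, 8, 10}


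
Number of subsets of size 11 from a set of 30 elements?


C(n,k) = n! / (k!(n-k)!)
C(30,11) = 30! / (11!19!)
= 54627300

C(30,11) = 54627300


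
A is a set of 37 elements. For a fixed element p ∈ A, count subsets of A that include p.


Subsets of A containing p correspond to subsets of A \ {p}, which has 36 elements.
Count = 2^(n-1) = 2^36
= 68719476736

Number of subsets containing p = 68719476736


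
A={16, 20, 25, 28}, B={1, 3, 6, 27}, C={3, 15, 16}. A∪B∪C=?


A ∪ B = {1, 3, 6, 16, 20, 25, 27, 28}
(A ∪ B) ∪ C = {1, 3, 6, 15, 16, 20, 25, 27, 28}

A ∪ B ∪ C = {1, 3, 6, 15, 16, 20, 25, 27, 28}


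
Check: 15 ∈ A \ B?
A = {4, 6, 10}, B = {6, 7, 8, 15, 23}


A = {4, 6, 10}, B = {6, 7, 8, 15, 23}
A \ B = elements in A but not in B
A \ B = {4, 10}
Checking if 15 ∈ A \ B
15 is not in A \ B → False

15 ∉ A \ B


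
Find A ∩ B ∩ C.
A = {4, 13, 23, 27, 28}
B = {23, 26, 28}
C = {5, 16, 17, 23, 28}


A ∩ B = {23, 28}
(A ∩ B) ∩ C = {23, 28}

A ∩ B ∩ C = {23, 28}


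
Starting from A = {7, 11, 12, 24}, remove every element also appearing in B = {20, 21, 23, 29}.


A \ B = elements in A but not in B
A = {7, 11, 12, 24}
B = {20, 21, 23, 29}
Remove from A any elements in B
A \ B = {7, 11, 12, 24}

A \ B = {7, 11, 12, 24}


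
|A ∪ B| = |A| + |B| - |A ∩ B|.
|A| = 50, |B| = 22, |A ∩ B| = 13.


|A ∪ B| = |A| + |B| - |A ∩ B|
= 50 + 22 - 13
= 59

|A ∪ B| = 59


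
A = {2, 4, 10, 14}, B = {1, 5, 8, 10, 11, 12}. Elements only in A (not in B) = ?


A = {2, 4, 10, 14}
B = {1, 5, 8, 10, 11, 12}
Region: only in A (not in B)
Elements: {2, 4, 14}

Elements only in A (not in B): {2, 4, 14}


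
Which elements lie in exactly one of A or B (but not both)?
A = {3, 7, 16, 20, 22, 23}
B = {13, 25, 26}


A △ B = (A \ B) ∪ (B \ A) = elements in exactly one of A or B
A \ B = {3, 7, 16, 20, 22, 23}
B \ A = {13, 25, 26}
A △ B = {3, 7, 13, 16, 20, 22, 23, 25, 26}

A △ B = {3, 7, 13, 16, 20, 22, 23, 25, 26}


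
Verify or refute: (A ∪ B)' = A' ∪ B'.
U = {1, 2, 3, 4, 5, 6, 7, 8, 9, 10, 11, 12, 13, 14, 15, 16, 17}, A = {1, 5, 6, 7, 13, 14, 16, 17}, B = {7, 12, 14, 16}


LHS: A ∪ B = {1, 5, 6, 7, 12, 13, 14, 16, 17}
(A ∪ B)' = U \ (A ∪ B) = {2, 3, 4, 8, 9, 10, 11, 15}
A' = {2, 3, 4, 8, 9, 10, 11, 12, 15}, B' = {1, 2, 3, 4, 5, 6, 8, 9, 10, 11, 13, 15, 17}
Claimed RHS: A' ∪ B' = {1, 2, 3, 4, 5, 6, 8, 9, 10, 11, 12, 13, 15, 17}
Identity is INVALID: LHS = {2, 3, 4, 8, 9, 10, 11, 15} but the RHS claimed here equals {1, 2, 3, 4, 5, 6, 8, 9, 10, 11, 12, 13, 15, 17}. The correct form is (A ∪ B)' = A' ∩ B'.

Identity is invalid: (A ∪ B)' = {2, 3, 4, 8, 9, 10, 11, 15} but A' ∪ B' = {1, 2, 3, 4, 5, 6, 8, 9, 10, 11, 12, 13, 15, 17}. The correct De Morgan law is (A ∪ B)' = A' ∩ B'.


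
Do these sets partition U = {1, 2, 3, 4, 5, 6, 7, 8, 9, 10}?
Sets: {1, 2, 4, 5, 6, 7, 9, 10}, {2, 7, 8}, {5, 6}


A partition requires: (1) non-empty parts, (2) pairwise disjoint, (3) union = U
Parts: {1, 2, 4, 5, 6, 7, 9, 10}, {2, 7, 8}, {5, 6}
Union of parts: {1, 2, 4, 5, 6, 7, 8, 9, 10}
U = {1, 2, 3, 4, 5, 6, 7, 8, 9, 10}
All non-empty? True
Pairwise disjoint? False
Covers U? False

No, not a valid partition


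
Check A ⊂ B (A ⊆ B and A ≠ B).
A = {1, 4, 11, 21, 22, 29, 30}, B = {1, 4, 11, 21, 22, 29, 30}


A ⊂ B requires: A ⊆ B AND A ≠ B.
A ⊆ B? Yes
A = B? Yes
A = B, so A is not a PROPER subset.

No, A is not a proper subset of B


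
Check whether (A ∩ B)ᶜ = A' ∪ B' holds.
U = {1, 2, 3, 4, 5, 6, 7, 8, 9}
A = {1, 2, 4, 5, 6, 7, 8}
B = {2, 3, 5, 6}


LHS: A ∩ B = {2, 5, 6}
(A ∩ B)' = U \ (A ∩ B) = {1, 3, 4, 7, 8, 9}
A' = {3, 9}, B' = {1, 4, 7, 8, 9}
Claimed RHS: A' ∪ B' = {1, 3, 4, 7, 8, 9}
Identity is VALID: LHS = RHS = {1, 3, 4, 7, 8, 9} ✓

Identity is valid. (A ∩ B)' = A' ∪ B' = {1, 3, 4, 7, 8, 9}


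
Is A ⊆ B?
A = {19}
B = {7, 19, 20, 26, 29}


A ⊆ B means every element of A is in B.
All elements of A are in B.
So A ⊆ B.

Yes, A ⊆ B


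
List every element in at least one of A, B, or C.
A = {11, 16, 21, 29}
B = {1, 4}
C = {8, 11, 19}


A ∪ B = {1, 4, 11, 16, 21, 29}
(A ∪ B) ∪ C = {1, 4, 8, 11, 16, 19, 21, 29}

A ∪ B ∪ C = {1, 4, 8, 11, 16, 19, 21, 29}


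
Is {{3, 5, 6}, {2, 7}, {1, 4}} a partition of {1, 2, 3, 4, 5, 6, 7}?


A partition requires: (1) non-empty parts, (2) pairwise disjoint, (3) union = U
Parts: {3, 5, 6}, {2, 7}, {1, 4}
Union of parts: {1, 2, 3, 4, 5, 6, 7}
U = {1, 2, 3, 4, 5, 6, 7}
All non-empty? True
Pairwise disjoint? True
Covers U? True

Yes, valid partition


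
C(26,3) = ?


C(n,k) = n! / (k!(n-k)!)
C(26,3) = 26! / (3!23!)
= 2600

C(26,3) = 2600


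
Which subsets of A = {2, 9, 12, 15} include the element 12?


A subset of A contains 12 iff the remaining 3 elements form any subset of A \ {12}.
Count: 2^(n-1) = 2^3 = 8
Subsets containing 12: {12}, {2, 12}, {9, 12}, {12, 15}, {2, 9, 12}, {2, 12, 15}, {9, 12, 15}, {2, 9, 12, 15}

Subsets containing 12 (8 total): {12}, {2, 12}, {9, 12}, {12, 15}, {2, 9, 12}, {2, 12, 15}, {9, 12, 15}, {2, 9, 12, 15}


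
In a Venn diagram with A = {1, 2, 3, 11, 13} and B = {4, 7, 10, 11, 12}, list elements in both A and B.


A = {1, 2, 3, 11, 13}
B = {4, 7, 10, 11, 12}
Region: in both A and B
Elements: {11}

Elements in both A and B: {11}


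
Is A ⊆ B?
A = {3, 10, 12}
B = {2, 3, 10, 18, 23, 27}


A ⊆ B means every element of A is in B.
Elements in A not in B: {12}
So A ⊄ B.

No, A ⊄ B


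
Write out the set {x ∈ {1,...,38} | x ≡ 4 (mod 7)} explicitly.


Checking each candidate:
Condition: x in {1,...,38} with x ≡ 4 (mod 7)
Result = {4, 11, 18, 25, 32}

{4, 11, 18, 25, 32}


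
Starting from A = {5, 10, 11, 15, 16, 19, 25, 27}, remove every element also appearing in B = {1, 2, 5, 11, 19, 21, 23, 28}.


A \ B = elements in A but not in B
A = {5, 10, 11, 15, 16, 19, 25, 27}
B = {1, 2, 5, 11, 19, 21, 23, 28}
Remove from A any elements in B
A \ B = {10, 15, 16, 25, 27}

A \ B = {10, 15, 16, 25, 27}


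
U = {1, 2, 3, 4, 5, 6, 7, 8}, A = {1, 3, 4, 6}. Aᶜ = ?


Aᶜ = U \ A = elements in U but not in A
U = {1, 2, 3, 4, 5, 6, 7, 8}
A = {1, 3, 4, 6}
Aᶜ = {2, 5, 7, 8}

Aᶜ = {2, 5, 7, 8}


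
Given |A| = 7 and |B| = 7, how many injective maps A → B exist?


An injection sends each of |A| = 7 inputs to a distinct output in B.
# injections = |B|·(|B|-1)·…·(|B|-|A|+1) = 7! / (7 - 7)!
= 7 × 6 × 5 × 4 × 3 × 2 × 1
= 5040

Number of injections = 5040


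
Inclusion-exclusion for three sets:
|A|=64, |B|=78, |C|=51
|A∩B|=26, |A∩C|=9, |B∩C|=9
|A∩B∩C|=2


|A∪B∪C| = |A|+|B|+|C| - |A∩B|-|A∩C|-|B∩C| + |A∩B∩C|
= 64+78+51 - 26-9-9 + 2
= 193 - 44 + 2
= 151

|A ∪ B ∪ C| = 151


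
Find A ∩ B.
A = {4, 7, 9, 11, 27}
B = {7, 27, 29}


A ∩ B = elements in both A and B
A = {4, 7, 9, 11, 27}
B = {7, 27, 29}
A ∩ B = {7, 27}

A ∩ B = {7, 27}


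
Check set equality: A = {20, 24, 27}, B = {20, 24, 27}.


Two sets are equal iff they have exactly the same elements.
A = {20, 24, 27}
B = {20, 24, 27}
Same elements → A = B

Yes, A = B


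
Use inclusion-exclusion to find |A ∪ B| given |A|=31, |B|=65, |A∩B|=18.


|A ∪ B| = |A| + |B| - |A ∩ B|
= 31 + 65 - 18
= 78

|A ∪ B| = 78


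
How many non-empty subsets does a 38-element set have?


Total subsets = 2^n = 2^38 = 274877906944
Non-empty subsets exclude the empty set: 2^n - 1
= 274877906944 - 1
= 274877906943

Number of non-empty subsets = 274877906943


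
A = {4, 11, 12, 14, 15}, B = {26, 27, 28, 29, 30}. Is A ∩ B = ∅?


Disjoint means A ∩ B = ∅.
A ∩ B = ∅
A ∩ B = ∅, so A and B are disjoint.

Yes, A and B are disjoint


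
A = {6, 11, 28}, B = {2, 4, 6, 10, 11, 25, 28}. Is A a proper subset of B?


A ⊂ B requires: A ⊆ B AND A ≠ B.
A ⊆ B? Yes
A = B? No
A ⊂ B: Yes (A is a proper subset of B)

Yes, A ⊂ B


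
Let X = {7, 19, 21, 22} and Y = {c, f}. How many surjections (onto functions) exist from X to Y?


n = |X| = 4, k = |Y| = 2. Surjections via inclusion-exclusion:
S(n,k) = Σ(-1)^i × C(k,i) × (k-i)^n, i=0 to k
i=0: (-1)^0×C(2,0)×2^4 = 16
i=1: (-1)^1×C(2,1)×1^4 = -2
i=2: (-1)^2×C(2,2)×0^4 = 0
Total = 14

Number of surjections = 14


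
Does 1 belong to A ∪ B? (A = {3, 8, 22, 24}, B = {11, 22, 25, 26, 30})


A = {3, 8, 22, 24}, B = {11, 22, 25, 26, 30}
A ∪ B = all elements in A or B
A ∪ B = {3, 8, 11, 22, 24, 25, 26, 30}
Checking if 1 ∈ A ∪ B
1 is not in A ∪ B → False

1 ∉ A ∪ B


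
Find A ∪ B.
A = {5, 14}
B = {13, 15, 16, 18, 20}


A ∪ B = all elements in A or B (or both)
A = {5, 14}
B = {13, 15, 16, 18, 20}
A ∪ B = {5, 13, 14, 15, 16, 18, 20}

A ∪ B = {5, 13, 14, 15, 16, 18, 20}


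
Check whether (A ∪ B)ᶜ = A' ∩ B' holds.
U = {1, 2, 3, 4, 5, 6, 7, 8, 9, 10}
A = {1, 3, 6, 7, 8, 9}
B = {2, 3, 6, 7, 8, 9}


LHS: A ∪ B = {1, 2, 3, 6, 7, 8, 9}
(A ∪ B)' = U \ (A ∪ B) = {4, 5, 10}
A' = {2, 4, 5, 10}, B' = {1, 4, 5, 10}
Claimed RHS: A' ∩ B' = {4, 5, 10}
Identity is VALID: LHS = RHS = {4, 5, 10} ✓

Identity is valid. (A ∪ B)' = A' ∩ B' = {4, 5, 10}


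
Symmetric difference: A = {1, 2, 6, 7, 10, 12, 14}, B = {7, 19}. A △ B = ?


A △ B = (A \ B) ∪ (B \ A) = elements in exactly one of A or B
A \ B = {1, 2, 6, 10, 12, 14}
B \ A = {19}
A △ B = {1, 2, 6, 10, 12, 14, 19}

A △ B = {1, 2, 6, 10, 12, 14, 19}


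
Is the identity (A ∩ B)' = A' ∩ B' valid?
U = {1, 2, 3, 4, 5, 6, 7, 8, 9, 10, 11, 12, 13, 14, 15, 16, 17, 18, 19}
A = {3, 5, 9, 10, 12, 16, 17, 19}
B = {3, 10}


LHS: A ∩ B = {3, 10}
(A ∩ B)' = U \ (A ∩ B) = {1, 2, 4, 5, 6, 7, 8, 9, 11, 12, 13, 14, 15, 16, 17, 18, 19}
A' = {1, 2, 4, 6, 7, 8, 11, 13, 14, 15, 18}, B' = {1, 2, 4, 5, 6, 7, 8, 9, 11, 12, 13, 14, 15, 16, 17, 18, 19}
Claimed RHS: A' ∩ B' = {1, 2, 4, 6, 7, 8, 11, 13, 14, 15, 18}
Identity is INVALID: LHS = {1, 2, 4, 5, 6, 7, 8, 9, 11, 12, 13, 14, 15, 16, 17, 18, 19} but the RHS claimed here equals {1, 2, 4, 6, 7, 8, 11, 13, 14, 15, 18}. The correct form is (A ∩ B)' = A' ∪ B'.

Identity is invalid: (A ∩ B)' = {1, 2, 4, 5, 6, 7, 8, 9, 11, 12, 13, 14, 15, 16, 17, 18, 19} but A' ∩ B' = {1, 2, 4, 6, 7, 8, 11, 13, 14, 15, 18}. The correct De Morgan law is (A ∩ B)' = A' ∪ B'.


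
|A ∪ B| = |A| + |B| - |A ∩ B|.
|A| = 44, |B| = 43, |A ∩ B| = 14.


|A ∪ B| = |A| + |B| - |A ∩ B|
= 44 + 43 - 14
= 73

|A ∪ B| = 73


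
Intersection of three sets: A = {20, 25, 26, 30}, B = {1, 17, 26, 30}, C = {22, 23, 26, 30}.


A ∩ B = {26, 30}
(A ∩ B) ∩ C = {26, 30}

A ∩ B ∩ C = {26, 30}


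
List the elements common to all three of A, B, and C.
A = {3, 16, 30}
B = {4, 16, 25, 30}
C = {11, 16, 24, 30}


A ∩ B = {16, 30}
(A ∩ B) ∩ C = {16, 30}

A ∩ B ∩ C = {16, 30}


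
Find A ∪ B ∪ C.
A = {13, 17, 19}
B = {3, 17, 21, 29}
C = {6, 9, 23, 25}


A ∪ B = {3, 13, 17, 19, 21, 29}
(A ∪ B) ∪ C = {3, 6, 9, 13, 17, 19, 21, 23, 25, 29}

A ∪ B ∪ C = {3, 6, 9, 13, 17, 19, 21, 23, 25, 29}


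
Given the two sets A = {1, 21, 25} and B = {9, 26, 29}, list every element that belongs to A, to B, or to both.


A ∪ B = all elements in A or B (or both)
A = {1, 21, 25}
B = {9, 26, 29}
A ∪ B = {1, 9, 21, 25, 26, 29}

A ∪ B = {1, 9, 21, 25, 26, 29}


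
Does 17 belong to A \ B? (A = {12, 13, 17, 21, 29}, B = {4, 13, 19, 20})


A = {12, 13, 17, 21, 29}, B = {4, 13, 19, 20}
A \ B = elements in A but not in B
A \ B = {12, 17, 21, 29}
Checking if 17 ∈ A \ B
17 is in A \ B → True

17 ∈ A \ B


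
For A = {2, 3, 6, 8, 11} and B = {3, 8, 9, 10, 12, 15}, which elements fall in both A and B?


A = {2, 3, 6, 8, 11}
B = {3, 8, 9, 10, 12, 15}
Region: in both A and B
Elements: {3, 8}

Elements in both A and B: {3, 8}


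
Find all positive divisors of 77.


Checking each candidate:
Condition: positive divisors of 77
Result = {1, 7, 11, 77}

{1, 7, 11, 77}


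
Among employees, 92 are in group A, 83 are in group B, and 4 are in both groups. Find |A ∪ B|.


|A ∪ B| = |A| + |B| - |A ∩ B|
= 92 + 83 - 4
= 171

|A ∪ B| = 171


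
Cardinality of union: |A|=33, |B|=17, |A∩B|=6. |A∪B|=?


|A ∪ B| = |A| + |B| - |A ∩ B|
= 33 + 17 - 6
= 44

|A ∪ B| = 44


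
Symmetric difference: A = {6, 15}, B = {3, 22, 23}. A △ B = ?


A △ B = (A \ B) ∪ (B \ A) = elements in exactly one of A or B
A \ B = {6, 15}
B \ A = {3, 22, 23}
A △ B = {3, 6, 15, 22, 23}

A △ B = {3, 6, 15, 22, 23}


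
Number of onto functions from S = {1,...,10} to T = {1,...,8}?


n = |S| = 10, k = |T| = 8. Surjections via inclusion-exclusion:
S(n,k) = Σ(-1)^i × C(k,i) × (k-i)^n, i=0 to k
i=0: (-1)^0×C(8,0)×8^10 = 1073741824
i=1: (-1)^1×C(8,1)×7^10 = -2259801992
i=2: (-1)^2×C(8,2)×6^10 = 1693052928
i=3: (-1)^3×C(8,3)×5^10 = -546875000
i=4: (-1)^4×C(8,4)×4^10 = 73400320
i=5: (-1)^5×C(8,5)×3^10 = -3306744
i=6: (-1)^6×C(8,6)×2^10 = 28672
i=7: (-1)^7×C(8,7)×1^10 = -8
i=8: (-1)^8×C(8,8)×0^10 = 0
Total = 30240000

Number of surjections = 30240000


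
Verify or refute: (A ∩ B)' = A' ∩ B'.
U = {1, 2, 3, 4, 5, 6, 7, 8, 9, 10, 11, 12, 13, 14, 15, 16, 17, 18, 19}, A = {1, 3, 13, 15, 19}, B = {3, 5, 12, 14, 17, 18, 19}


LHS: A ∩ B = {3, 19}
(A ∩ B)' = U \ (A ∩ B) = {1, 2, 4, 5, 6, 7, 8, 9, 10, 11, 12, 13, 14, 15, 16, 17, 18}
A' = {2, 4, 5, 6, 7, 8, 9, 10, 11, 12, 14, 16, 17, 18}, B' = {1, 2, 4, 6, 7, 8, 9, 10, 11, 13, 15, 16}
Claimed RHS: A' ∩ B' = {2, 4, 6, 7, 8, 9, 10, 11, 16}
Identity is INVALID: LHS = {1, 2, 4, 5, 6, 7, 8, 9, 10, 11, 12, 13, 14, 15, 16, 17, 18} but the RHS claimed here equals {2, 4, 6, 7, 8, 9, 10, 11, 16}. The correct form is (A ∩ B)' = A' ∪ B'.

Identity is invalid: (A ∩ B)' = {1, 2, 4, 5, 6, 7, 8, 9, 10, 11, 12, 13, 14, 15, 16, 17, 18} but A' ∩ B' = {2, 4, 6, 7, 8, 9, 10, 11, 16}. The correct De Morgan law is (A ∩ B)' = A' ∪ B'.


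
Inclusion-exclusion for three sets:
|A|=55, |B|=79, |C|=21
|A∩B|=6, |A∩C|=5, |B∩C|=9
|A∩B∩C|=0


|A∪B∪C| = |A|+|B|+|C| - |A∩B|-|A∩C|-|B∩C| + |A∩B∩C|
= 55+79+21 - 6-5-9 + 0
= 155 - 20 + 0
= 135

|A ∪ B ∪ C| = 135


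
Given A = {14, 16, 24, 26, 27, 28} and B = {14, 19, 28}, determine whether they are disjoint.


Disjoint means A ∩ B = ∅.
A ∩ B = {14, 28}
A ∩ B ≠ ∅, so A and B are NOT disjoint.

No, A and B are not disjoint (A ∩ B = {14, 28})


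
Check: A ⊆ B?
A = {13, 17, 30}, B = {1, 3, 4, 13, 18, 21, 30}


A ⊆ B means every element of A is in B.
Elements in A not in B: {17}
So A ⊄ B.

No, A ⊄ B


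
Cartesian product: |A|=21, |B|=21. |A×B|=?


|A × B| = |A| × |B|
= 21 × 21
= 441

|A × B| = 441


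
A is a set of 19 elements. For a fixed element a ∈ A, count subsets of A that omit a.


Subsets of A avoiding a are subsets of A \ {a}, which has 18 elements.
Count = 2^(n-1) = 2^18
= 262144

Number of subsets avoiding a = 262144


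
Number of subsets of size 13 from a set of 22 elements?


C(n,k) = n! / (k!(n-k)!)
C(22,13) = 22! / (13!9!)
= 497420

C(22,13) = 497420


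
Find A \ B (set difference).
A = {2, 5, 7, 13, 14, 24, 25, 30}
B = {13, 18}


A \ B = elements in A but not in B
A = {2, 5, 7, 13, 14, 24, 25, 30}
B = {13, 18}
Remove from A any elements in B
A \ B = {2, 5, 7, 14, 24, 25, 30}

A \ B = {2, 5, 7, 14, 24, 25, 30}


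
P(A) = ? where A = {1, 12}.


|A| = 2, so |P(A)| = 2^2 = 4
Enumerate subsets by cardinality (0 to 2):
∅, {1}, {12}, {1, 12}

P(A) has 4 subsets: ∅, {1}, {12}, {1, 12}


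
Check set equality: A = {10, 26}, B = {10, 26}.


Two sets are equal iff they have exactly the same elements.
A = {10, 26}
B = {10, 26}
Same elements → A = B

Yes, A = B


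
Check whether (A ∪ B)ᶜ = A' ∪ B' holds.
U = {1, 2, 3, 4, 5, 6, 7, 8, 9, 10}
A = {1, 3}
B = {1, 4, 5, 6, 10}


LHS: A ∪ B = {1, 3, 4, 5, 6, 10}
(A ∪ B)' = U \ (A ∪ B) = {2, 7, 8, 9}
A' = {2, 4, 5, 6, 7, 8, 9, 10}, B' = {2, 3, 7, 8, 9}
Claimed RHS: A' ∪ B' = {2, 3, 4, 5, 6, 7, 8, 9, 10}
Identity is INVALID: LHS = {2, 7, 8, 9} but the RHS claimed here equals {2, 3, 4, 5, 6, 7, 8, 9, 10}. The correct form is (A ∪ B)' = A' ∩ B'.

Identity is invalid: (A ∪ B)' = {2, 7, 8, 9} but A' ∪ B' = {2, 3, 4, 5, 6, 7, 8, 9, 10}. The correct De Morgan law is (A ∪ B)' = A' ∩ B'.


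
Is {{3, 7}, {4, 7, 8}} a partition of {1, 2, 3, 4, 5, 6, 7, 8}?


A partition requires: (1) non-empty parts, (2) pairwise disjoint, (3) union = U
Parts: {3, 7}, {4, 7, 8}
Union of parts: {3, 4, 7, 8}
U = {1, 2, 3, 4, 5, 6, 7, 8}
All non-empty? True
Pairwise disjoint? False
Covers U? False

No, not a valid partition
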